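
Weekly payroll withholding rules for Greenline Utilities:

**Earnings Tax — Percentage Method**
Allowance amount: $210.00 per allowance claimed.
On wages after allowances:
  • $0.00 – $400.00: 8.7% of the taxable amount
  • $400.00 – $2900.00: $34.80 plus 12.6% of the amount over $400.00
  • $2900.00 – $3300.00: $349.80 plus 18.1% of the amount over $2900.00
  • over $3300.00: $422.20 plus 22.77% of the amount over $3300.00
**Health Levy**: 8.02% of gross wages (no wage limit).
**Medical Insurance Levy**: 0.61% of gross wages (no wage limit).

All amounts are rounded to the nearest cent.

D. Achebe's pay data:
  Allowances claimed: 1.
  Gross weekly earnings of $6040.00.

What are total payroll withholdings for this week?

Earnings Tax: taxable = $6040.00 − 1×$210.00 = $5830.00
  $422.20 + 22.77% × ($5830.00 − $3300.00) = $422.20 + 22.77% × $2530.00 = $998.28
Health Levy: 8.02% × $6040.00 = $484.41
Medical Insurance Levy: 0.61% × $6040.00 = $36.84
Total: $998.28 + $484.41 + $36.84 = $1519.53

$1519.53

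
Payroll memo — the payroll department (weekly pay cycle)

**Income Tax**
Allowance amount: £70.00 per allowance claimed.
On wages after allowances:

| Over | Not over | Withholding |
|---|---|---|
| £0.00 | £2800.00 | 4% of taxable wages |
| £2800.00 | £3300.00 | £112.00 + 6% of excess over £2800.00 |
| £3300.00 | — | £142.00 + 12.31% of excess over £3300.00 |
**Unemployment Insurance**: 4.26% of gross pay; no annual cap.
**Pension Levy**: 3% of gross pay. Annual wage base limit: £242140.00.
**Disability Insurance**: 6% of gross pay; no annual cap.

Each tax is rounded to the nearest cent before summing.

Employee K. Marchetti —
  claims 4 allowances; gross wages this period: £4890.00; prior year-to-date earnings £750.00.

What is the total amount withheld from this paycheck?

Income Tax: taxable = £4890.00 − 4×£70.00 = £4610.00
  £142.00 + 12.31% × (£4610.00 − £3300.00) = £142.00 + 12.31% × £1310.00 = £303.26
Unemployment Insurance: 4.26% × £4890.00 = £208.31
Pension Levy: 3% × £4890.00 = £146.70
Disability Insurance: 6% × £4890.00 = £293.40
Total: £303.26 + £208.31 + £146.70 + £293.40 = £951.67

£951.67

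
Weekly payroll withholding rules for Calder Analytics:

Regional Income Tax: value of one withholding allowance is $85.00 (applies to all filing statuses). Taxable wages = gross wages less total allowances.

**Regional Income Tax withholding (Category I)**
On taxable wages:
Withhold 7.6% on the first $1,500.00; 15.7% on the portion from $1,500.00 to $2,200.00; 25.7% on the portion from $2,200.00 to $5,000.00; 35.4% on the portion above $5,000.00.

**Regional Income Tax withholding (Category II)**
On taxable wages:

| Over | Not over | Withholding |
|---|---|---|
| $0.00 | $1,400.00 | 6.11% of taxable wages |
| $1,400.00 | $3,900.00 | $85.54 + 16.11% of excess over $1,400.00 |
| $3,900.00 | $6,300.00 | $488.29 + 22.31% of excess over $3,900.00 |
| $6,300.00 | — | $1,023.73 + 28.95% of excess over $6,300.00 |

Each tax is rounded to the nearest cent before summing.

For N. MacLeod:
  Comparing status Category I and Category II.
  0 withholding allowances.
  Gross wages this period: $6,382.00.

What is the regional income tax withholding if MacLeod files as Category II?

$1,047.47

Regional Income Tax (Category II): taxable = $6,382.00
  $1,023.73 + 28.95% × ($6,382.00 − $6,300.00) = $1,023.73 + 28.95% × $82.00 = $1,047.47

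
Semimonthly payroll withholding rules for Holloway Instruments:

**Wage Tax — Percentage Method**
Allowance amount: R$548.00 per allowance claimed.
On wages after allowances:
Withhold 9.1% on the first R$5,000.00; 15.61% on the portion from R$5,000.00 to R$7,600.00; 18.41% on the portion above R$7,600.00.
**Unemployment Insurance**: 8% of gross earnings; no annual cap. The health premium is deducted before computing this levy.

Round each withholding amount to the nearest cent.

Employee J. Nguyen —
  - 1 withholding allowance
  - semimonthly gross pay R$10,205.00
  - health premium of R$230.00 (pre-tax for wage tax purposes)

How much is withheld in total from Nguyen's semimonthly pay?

R$1,995.21

Wage Tax: taxable = R$10,205.00 − R$230.00 − 1×R$548.00 = R$9,427.00
  R$860.86 + 18.41% × (R$9,427.00 − R$7,600.00) = R$860.86 + 18.41% × R$1,827.00 = R$1,197.21
Unemployment Insurance: 8% × R$9,975.00 = R$798.00
Total: R$1,197.21 + R$798.00 = R$1,995.21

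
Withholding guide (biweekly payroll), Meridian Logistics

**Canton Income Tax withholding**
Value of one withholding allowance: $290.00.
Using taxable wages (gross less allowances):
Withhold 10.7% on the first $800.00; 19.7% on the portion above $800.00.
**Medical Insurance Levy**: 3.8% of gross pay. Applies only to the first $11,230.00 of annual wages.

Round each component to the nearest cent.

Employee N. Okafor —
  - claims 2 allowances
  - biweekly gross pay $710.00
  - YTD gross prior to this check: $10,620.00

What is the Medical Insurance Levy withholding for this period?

$23.18

Medical Insurance Levy: cap $11,230.00 − YTD $10,620.00 = $610.00 subject; 3.8% × $610.00 = $23.18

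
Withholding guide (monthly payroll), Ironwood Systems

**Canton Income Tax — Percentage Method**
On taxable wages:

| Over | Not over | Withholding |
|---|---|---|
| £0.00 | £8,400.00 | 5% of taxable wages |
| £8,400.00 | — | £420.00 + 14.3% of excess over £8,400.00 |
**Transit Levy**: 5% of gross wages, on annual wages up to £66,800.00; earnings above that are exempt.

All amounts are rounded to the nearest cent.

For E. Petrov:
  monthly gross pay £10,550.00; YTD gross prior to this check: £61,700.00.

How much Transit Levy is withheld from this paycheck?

£255.00

Transit Levy: cap £66,800.00 − YTD £61,700.00 = £5,100.00 subject; 5% × £5,100.00 = £255.00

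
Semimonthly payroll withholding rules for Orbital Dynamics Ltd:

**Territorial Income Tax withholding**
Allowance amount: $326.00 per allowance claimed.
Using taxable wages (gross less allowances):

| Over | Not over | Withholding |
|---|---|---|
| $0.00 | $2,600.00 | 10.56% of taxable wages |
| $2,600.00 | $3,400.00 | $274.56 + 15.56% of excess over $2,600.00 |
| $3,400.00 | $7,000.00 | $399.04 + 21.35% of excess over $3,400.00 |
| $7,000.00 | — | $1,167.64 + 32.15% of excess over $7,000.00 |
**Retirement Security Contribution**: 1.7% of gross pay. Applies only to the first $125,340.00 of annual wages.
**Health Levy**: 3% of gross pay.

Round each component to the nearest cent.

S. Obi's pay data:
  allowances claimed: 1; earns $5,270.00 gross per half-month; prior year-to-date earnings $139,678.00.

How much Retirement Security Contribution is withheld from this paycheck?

$0.00

Retirement Security Contribution: YTD $139,678.00 ≥ cap $125,340.00 → $0.00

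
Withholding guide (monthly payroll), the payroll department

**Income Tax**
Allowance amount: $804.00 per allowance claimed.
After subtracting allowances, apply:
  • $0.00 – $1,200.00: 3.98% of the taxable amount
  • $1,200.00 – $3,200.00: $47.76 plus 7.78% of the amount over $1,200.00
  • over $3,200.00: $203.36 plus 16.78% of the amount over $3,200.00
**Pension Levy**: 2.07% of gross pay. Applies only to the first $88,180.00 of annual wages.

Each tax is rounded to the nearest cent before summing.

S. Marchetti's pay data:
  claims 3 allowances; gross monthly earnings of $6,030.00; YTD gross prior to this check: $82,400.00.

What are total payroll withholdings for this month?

Income Tax: taxable = $6,030.00 − 3×$804.00 = $3,618.00
  $203.36 + 16.78% × ($3,618.00 − $3,200.00) = $203.36 + 16.78% × $418.00 = $273.50
Pension Levy: cap $88,180.00 − YTD $82,400.00 = $5,780.00 subject; 2.07% × $5,780.00 = $119.65
Total: $273.50 + $119.65 = $393.15

$393.15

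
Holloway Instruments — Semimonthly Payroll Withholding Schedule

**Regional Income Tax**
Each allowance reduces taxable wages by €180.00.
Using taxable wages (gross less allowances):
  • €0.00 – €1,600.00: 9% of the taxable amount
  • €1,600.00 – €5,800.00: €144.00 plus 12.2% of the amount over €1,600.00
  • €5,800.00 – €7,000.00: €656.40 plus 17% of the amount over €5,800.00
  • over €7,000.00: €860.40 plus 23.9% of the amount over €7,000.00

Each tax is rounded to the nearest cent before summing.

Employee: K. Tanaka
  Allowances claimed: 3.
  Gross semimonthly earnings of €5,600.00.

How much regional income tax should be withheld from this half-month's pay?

€566.12

Regional Income Tax: taxable = €5,600.00 − 3×€180.00 = €5,060.00
  €144.00 + 12.2% × (€5,060.00 − €1,600.00) = €144.00 + 12.2% × €3,460.00 = €566.12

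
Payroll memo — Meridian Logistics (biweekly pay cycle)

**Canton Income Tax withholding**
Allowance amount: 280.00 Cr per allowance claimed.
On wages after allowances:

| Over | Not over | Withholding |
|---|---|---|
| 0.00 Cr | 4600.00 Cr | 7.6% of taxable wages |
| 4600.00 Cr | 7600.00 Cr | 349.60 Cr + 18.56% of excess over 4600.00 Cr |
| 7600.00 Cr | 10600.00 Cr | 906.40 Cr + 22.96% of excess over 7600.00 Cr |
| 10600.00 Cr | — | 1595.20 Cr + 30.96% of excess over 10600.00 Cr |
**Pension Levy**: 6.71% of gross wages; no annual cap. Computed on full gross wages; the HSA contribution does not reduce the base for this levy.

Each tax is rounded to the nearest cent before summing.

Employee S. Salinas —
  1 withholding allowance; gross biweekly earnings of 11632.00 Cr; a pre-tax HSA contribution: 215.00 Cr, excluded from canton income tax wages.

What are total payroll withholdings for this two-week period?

Canton Income Tax: taxable = 11632.00 Cr − 215.00 Cr − 1×280.00 Cr = 11137.00 Cr
  1595.20 Cr + 30.96% × (11137.00 Cr − 10600.00 Cr) = 1595.20 Cr + 30.96% × 537.00 Cr = 1761.46 Cr
Pension Levy: 6.71% × 11632.00 Cr = 780.51 Cr
Total: 1761.46 Cr + 780.51 Cr = 2541.97 Cr

2541.97 Cr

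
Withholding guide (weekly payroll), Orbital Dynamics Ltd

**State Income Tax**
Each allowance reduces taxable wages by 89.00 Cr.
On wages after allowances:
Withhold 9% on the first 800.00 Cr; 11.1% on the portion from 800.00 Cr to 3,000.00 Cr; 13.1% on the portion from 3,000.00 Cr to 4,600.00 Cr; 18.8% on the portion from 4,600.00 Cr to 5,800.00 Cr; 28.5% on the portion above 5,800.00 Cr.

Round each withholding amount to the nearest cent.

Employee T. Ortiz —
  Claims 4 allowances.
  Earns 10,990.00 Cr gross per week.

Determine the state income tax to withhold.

State Income Tax: taxable = 10,990.00 Cr − 4×89.00 Cr = 10,634.00 Cr
  751.40 Cr + 28.5% × (10,634.00 Cr − 5,800.00 Cr) = 751.40 Cr + 28.5% × 4,834.00 Cr = 2,129.09 Cr

2,129.09 Cr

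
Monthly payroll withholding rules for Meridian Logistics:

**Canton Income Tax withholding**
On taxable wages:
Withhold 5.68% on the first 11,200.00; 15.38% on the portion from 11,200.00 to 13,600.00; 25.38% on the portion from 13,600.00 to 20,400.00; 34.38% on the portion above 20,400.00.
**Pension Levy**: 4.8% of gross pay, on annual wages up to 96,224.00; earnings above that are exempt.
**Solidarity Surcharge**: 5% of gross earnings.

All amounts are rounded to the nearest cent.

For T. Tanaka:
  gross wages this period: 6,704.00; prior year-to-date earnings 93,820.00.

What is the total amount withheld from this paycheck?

Canton Income Tax: taxable = 6,704.00
  5.68% × 6,704.00 = 380.79
Pension Levy: cap 96,224.00 − YTD 93,820.00 = 2,404.00 subject; 4.8% × 2,404.00 = 115.39
Solidarity Surcharge: 5% × 6,704.00 = 335.20
Total: 380.79 + 115.39 + 335.20 = 831.38

831.38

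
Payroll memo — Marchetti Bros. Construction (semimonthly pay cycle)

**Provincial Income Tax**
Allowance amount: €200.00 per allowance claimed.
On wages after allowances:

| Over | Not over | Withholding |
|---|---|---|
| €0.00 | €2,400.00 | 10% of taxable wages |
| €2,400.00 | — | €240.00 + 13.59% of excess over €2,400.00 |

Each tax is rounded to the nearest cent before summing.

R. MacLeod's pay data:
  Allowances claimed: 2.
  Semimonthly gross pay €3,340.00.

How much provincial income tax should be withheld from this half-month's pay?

Provincial Income Tax: taxable = €3,340.00 − 2×€200.00 = €2,940.00
  €240.00 + 13.59% × (€2,940.00 − €2,400.00) = €240.00 + 13.59% × €540.00 = €313.39

€313.39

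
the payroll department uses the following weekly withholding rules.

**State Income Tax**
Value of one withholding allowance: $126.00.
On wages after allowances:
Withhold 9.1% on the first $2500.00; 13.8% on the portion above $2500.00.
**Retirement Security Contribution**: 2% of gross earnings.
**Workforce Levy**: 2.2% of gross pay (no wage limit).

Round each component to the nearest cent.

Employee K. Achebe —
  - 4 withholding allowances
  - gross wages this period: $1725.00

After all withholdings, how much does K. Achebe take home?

State Income Tax: taxable = $1725.00 − 4×$126.00 = $1221.00
  9.1% × $1221.00 = $111.11
Retirement Security Contribution: 2% × $1725.00 = $34.50
Workforce Levy: 2.2% × $1725.00 = $37.95
Total withheld: $111.11 + $34.50 + $37.95 = $183.56
Net pay: $1725.00 − $183.56 = $1541.44

$1541.44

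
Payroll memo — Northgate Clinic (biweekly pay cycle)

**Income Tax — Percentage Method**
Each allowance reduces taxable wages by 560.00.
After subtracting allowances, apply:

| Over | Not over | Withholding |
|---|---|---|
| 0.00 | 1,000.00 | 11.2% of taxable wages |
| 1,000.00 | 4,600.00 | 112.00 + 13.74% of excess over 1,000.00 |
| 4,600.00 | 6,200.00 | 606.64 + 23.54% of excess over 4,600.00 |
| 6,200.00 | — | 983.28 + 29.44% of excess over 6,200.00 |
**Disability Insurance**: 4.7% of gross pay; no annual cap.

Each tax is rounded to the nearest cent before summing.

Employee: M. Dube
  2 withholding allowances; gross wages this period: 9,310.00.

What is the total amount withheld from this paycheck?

Income Tax: taxable = 9,310.00 − 2×560.00 = 8,190.00
  983.28 + 29.44% × (8,190.00 − 6,200.00) = 983.28 + 29.44% × 1,990.00 = 1,569.14
Disability Insurance: 4.7% × 9,310.00 = 437.57
Total: 1,569.14 + 437.57 = 2,006.71

2,006.71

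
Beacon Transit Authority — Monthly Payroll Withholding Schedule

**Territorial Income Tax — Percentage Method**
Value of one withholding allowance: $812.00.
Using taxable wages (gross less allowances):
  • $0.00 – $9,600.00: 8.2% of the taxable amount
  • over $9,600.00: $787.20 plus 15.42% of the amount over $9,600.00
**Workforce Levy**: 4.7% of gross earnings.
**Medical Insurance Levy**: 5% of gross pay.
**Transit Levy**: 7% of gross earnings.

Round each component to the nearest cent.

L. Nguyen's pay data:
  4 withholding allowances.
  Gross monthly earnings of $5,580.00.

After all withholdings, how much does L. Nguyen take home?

Territorial Income Tax: taxable = $5,580.00 − 4×$812.00 = $2,332.00
  8.2% × $2,332.00 = $191.22
Workforce Levy: 4.7% × $5,580.00 = $262.26
Medical Insurance Levy: 5% × $5,580.00 = $279.00
Transit Levy: 7% × $5,580.00 = $390.60
Total withheld: $191.22 + $262.26 + $279.00 + $390.60 = $1,123.08
Net pay: $5,580.00 − $1,123.08 = $4,456.92

$4,456.92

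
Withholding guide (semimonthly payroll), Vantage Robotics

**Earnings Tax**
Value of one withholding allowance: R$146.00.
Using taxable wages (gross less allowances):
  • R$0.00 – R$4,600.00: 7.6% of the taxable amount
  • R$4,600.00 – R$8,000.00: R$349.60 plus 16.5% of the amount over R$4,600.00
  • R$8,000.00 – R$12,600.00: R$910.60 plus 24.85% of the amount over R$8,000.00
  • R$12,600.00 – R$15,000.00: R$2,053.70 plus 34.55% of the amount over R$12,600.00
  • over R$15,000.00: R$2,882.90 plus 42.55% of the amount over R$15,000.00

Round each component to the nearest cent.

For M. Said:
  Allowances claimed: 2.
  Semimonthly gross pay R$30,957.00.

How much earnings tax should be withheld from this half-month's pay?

Earnings Tax: taxable = R$30,957.00 − 2×R$146.00 = R$30,665.00
  R$2,882.90 + 42.55% × (R$30,665.00 − R$15,000.00) = R$2,882.90 + 42.55% × R$15,665.00 = R$9,548.36

R$9,548.36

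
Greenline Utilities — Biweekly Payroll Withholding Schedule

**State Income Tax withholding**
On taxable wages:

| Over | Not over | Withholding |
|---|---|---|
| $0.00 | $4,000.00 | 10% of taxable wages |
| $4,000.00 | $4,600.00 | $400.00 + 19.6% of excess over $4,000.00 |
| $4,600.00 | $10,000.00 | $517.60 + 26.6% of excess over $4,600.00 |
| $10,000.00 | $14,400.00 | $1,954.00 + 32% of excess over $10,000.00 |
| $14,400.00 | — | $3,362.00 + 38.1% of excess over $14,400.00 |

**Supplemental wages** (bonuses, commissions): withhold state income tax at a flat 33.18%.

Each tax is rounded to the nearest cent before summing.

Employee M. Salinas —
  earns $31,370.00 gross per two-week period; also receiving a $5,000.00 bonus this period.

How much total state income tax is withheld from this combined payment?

$11,486.57

State Income Tax: taxable = $31,370.00
  $3,362.00 + 38.1% × ($31,370.00 − $14,400.00) = $3,362.00 + 38.1% × $16,970.00 = $9,827.57
Supplemental (33.18% flat on bonus): 33.18% × $5,000.00 = $1,659.00
Total state income tax: $9,827.57 + $1,659.00 = $11,486.57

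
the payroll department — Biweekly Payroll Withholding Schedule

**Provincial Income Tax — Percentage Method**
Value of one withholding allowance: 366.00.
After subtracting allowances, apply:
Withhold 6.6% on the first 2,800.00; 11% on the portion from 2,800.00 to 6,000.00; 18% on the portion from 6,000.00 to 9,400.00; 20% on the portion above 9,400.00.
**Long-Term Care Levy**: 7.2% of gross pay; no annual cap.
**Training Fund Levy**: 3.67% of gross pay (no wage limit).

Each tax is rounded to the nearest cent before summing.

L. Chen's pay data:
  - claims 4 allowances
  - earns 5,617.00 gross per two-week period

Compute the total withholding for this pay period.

944.19

Provincial Income Tax: taxable = 5,617.00 − 4×366.00 = 4,153.00
  184.80 + 11% × (4,153.00 − 2,800.00) = 184.80 + 11% × 1,353.00 = 333.63
Long-Term Care Levy: 7.2% × 5,617.00 = 404.42
Training Fund Levy: 3.67% × 5,617.00 = 206.14
Total: 333.63 + 404.42 + 206.14 = 944.19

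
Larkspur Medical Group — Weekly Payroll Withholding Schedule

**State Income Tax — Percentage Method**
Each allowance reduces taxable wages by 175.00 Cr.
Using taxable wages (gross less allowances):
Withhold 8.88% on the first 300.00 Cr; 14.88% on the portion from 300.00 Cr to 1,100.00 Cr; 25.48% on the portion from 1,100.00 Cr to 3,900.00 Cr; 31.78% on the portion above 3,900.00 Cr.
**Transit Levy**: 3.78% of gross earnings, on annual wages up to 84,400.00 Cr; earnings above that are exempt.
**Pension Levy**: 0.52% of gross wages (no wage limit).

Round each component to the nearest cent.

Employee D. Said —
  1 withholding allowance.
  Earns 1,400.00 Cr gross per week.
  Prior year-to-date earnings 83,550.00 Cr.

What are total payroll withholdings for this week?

216.94 Cr

State Income Tax: taxable = 1,400.00 Cr − 1×175.00 Cr = 1,225.00 Cr
  145.68 Cr + 25.48% × (1,225.00 Cr − 1,100.00 Cr) = 145.68 Cr + 25.48% × 125.00 Cr = 177.53 Cr
Transit Levy: cap 84,400.00 Cr − YTD 83,550.00 Cr = 850.00 Cr subject; 3.78% × 850.00 Cr = 32.13 Cr
Pension Levy: 0.52% × 1,400.00 Cr = 7.28 Cr
Total: 177.53 Cr + 32.13 Cr + 7.28 Cr = 216.94 Cr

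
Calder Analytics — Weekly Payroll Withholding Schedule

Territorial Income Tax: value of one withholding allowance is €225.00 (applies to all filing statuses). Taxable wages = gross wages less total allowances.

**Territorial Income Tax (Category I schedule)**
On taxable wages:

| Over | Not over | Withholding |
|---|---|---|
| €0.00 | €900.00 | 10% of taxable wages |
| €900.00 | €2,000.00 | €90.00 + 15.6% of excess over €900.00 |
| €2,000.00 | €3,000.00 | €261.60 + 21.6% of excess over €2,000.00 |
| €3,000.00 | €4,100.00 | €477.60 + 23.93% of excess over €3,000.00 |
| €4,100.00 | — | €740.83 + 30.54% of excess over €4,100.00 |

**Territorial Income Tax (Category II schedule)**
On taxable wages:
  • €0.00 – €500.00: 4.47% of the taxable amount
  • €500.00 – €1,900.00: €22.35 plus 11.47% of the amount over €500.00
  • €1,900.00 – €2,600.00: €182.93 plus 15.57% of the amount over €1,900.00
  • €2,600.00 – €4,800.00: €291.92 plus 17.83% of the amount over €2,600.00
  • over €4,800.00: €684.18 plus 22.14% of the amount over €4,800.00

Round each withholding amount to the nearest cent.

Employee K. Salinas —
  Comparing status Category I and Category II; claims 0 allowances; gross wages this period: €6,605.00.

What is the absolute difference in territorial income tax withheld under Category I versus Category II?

Territorial Income Tax (Category I): taxable = €6,605.00
  €740.83 + 30.54% × (€6,605.00 − €4,100.00) = €740.83 + 30.54% × €2,505.00 = €1,505.86
Territorial Income Tax (Category II): taxable = €6,605.00
  €684.18 + 22.14% × (€6,605.00 − €4,800.00) = €684.18 + 22.14% × €1,805.00 = €1,083.81
Difference: |€1,505.86 − €1,083.81| = €422.05 (higher under Category I)

€422.05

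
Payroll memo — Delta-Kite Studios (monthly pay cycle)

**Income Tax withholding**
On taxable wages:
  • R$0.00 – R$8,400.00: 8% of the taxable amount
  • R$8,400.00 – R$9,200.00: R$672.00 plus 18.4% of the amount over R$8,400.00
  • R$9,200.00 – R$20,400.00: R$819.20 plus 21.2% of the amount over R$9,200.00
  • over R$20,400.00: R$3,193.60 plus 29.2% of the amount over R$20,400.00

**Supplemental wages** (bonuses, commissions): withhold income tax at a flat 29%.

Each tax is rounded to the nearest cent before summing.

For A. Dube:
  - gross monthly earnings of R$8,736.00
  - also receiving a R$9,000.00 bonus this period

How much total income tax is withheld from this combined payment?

Income Tax: taxable = R$8,736.00
  R$672.00 + 18.4% × (R$8,736.00 − R$8,400.00) = R$672.00 + 18.4% × R$336.00 = R$733.82
Supplemental (29% flat on bonus): 29% × R$9,000.00 = R$2,610.00
Total income tax: R$733.82 + R$2,610.00 = R$3,343.82

R$3,343.82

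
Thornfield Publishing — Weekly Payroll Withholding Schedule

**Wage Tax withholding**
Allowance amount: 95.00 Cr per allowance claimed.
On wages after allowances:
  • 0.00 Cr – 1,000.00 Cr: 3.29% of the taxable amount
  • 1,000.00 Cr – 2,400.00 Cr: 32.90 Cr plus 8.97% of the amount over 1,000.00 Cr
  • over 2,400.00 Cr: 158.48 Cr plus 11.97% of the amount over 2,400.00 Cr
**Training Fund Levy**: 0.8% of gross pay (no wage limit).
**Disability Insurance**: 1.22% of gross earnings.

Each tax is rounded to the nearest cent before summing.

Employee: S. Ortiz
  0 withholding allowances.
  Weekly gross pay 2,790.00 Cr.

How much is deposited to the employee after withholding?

Wage Tax: taxable = 2,790.00 Cr
  158.48 Cr + 11.97% × (2,790.00 Cr − 2,400.00 Cr) = 158.48 Cr + 11.97% × 390.00 Cr = 205.16 Cr
Training Fund Levy: 0.8% × 2,790.00 Cr = 22.32 Cr
Disability Insurance: 1.22% × 2,790.00 Cr = 34.04 Cr
Total withheld: 205.16 Cr + 22.32 Cr + 34.04 Cr = 261.52 Cr
Net pay: 2,790.00 Cr − 261.52 Cr = 2,528.48 Cr

2,528.48 Cr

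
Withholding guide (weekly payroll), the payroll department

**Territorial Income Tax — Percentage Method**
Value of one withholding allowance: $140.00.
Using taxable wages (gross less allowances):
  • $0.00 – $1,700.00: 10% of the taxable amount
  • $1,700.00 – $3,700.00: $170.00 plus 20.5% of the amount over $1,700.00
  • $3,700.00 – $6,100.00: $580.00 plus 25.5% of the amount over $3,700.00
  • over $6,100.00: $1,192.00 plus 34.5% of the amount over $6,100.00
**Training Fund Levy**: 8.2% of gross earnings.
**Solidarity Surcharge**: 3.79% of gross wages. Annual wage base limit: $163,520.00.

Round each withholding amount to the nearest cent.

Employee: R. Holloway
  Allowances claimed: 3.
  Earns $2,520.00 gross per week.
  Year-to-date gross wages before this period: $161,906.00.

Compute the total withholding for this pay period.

Territorial Income Tax: taxable = $2,520.00 − 3×$140.00 = $2,100.00
  $170.00 + 20.5% × ($2,100.00 − $1,700.00) = $170.00 + 20.5% × $400.00 = $252.00
Training Fund Levy: 8.2% × $2,520.00 = $206.64
Solidarity Surcharge: cap $163,520.00 − YTD $161,906.00 = $1,614.00 subject; 3.79% × $1,614.00 = $61.17
Total: $252.00 + $206.64 + $61.17 = $519.81

$519.81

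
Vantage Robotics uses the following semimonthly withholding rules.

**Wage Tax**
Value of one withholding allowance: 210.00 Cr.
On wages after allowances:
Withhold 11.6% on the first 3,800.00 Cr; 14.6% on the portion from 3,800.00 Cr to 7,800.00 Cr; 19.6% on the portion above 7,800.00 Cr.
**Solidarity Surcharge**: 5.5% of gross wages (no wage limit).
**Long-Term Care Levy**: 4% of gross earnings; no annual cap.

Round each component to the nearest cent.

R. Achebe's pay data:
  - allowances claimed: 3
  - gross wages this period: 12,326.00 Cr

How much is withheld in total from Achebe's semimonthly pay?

2,959.39 Cr

Wage Tax: taxable = 12,326.00 Cr − 3×210.00 Cr = 11,696.00 Cr
  1,024.80 Cr + 19.6% × (11,696.00 Cr − 7,800.00 Cr) = 1,024.80 Cr + 19.6% × 3,896.00 Cr = 1,788.42 Cr
Solidarity Surcharge: 5.5% × 12,326.00 Cr = 677.93 Cr
Long-Term Care Levy: 4% × 12,326.00 Cr = 493.04 Cr
Total: 1,788.42 Cr + 677.93 Cr + 493.04 Cr = 2,959.39 Cr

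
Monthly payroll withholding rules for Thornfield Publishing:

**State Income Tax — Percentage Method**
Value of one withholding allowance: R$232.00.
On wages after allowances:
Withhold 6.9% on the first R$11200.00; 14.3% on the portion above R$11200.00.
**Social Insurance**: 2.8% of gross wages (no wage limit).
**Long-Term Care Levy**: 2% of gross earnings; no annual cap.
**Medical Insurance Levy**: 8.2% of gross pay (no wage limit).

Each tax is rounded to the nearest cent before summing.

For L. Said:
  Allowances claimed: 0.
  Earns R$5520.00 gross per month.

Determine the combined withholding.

R$1098.48

State Income Tax: taxable = R$5520.00
  6.9% × R$5520.00 = R$380.88
Social Insurance: 2.8% × R$5520.00 = R$154.56
Long-Term Care Levy: 2% × R$5520.00 = R$110.40
Medical Insurance Levy: 8.2% × R$5520.00 = R$452.64
Total: R$380.88 + R$154.56 + R$110.40 + R$452.64 = R$1098.48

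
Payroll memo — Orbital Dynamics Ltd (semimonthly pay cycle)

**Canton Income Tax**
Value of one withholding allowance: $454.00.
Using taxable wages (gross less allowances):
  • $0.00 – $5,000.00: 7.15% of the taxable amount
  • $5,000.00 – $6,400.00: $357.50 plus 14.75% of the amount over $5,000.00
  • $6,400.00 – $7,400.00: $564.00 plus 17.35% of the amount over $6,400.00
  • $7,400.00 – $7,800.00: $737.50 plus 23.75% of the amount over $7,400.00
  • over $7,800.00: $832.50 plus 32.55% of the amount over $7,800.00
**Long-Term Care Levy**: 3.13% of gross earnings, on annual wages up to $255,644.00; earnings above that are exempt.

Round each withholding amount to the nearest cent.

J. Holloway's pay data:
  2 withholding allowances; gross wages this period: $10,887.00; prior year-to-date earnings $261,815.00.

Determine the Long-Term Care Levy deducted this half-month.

$0.00

Long-Term Care Levy: YTD $261,815.00 ≥ cap $255,644.00 → $0.00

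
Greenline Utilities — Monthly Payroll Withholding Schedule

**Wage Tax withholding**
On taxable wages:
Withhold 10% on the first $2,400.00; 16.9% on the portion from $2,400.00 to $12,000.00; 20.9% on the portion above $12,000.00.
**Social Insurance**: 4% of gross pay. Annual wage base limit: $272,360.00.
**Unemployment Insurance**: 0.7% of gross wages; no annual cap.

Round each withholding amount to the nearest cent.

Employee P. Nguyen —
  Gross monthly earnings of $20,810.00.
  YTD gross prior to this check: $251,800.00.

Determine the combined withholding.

Wage Tax: taxable = $20,810.00
  $1,862.40 + 20.9% × ($20,810.00 − $12,000.00) = $1,862.40 + 20.9% × $8,810.00 = $3,703.69
Social Insurance: cap $272,360.00 − YTD $251,800.00 = $20,560.00 subject; 4% × $20,560.00 = $822.40
Unemployment Insurance: 0.7% × $20,810.00 = $145.67
Total: $3,703.69 + $822.40 + $145.67 = $4,671.76

$4,671.76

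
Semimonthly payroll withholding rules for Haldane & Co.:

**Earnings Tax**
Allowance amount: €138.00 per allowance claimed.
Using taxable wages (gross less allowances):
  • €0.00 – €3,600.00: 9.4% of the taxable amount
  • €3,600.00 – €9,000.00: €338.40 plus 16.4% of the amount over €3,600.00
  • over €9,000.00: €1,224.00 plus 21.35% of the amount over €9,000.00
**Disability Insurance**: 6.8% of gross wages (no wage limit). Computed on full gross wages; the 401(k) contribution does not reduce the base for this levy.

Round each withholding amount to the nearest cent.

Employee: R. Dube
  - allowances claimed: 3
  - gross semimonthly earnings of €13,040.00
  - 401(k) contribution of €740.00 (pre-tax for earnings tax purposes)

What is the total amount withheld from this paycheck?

€2,726.88

Earnings Tax: taxable = €13,040.00 − €740.00 − 3×€138.00 = €11,886.00
  €1,224.00 + 21.35% × (€11,886.00 − €9,000.00) = €1,224.00 + 21.35% × €2,886.00 = €1,840.16
Disability Insurance: 6.8% × €13,040.00 = €886.72
Total: €1,840.16 + €886.72 = €2,726.88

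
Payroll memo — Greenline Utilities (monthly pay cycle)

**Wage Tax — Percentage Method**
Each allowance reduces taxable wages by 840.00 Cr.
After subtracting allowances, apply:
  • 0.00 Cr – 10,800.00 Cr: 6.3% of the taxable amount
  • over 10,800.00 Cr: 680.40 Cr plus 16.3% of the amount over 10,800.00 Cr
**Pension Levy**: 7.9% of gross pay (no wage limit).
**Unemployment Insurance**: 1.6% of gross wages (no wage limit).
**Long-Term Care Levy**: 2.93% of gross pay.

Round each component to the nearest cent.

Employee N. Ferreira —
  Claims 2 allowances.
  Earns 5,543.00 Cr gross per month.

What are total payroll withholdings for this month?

Wage Tax: taxable = 5,543.00 Cr − 2×840.00 Cr = 3,863.00 Cr
  6.3% × 3,863.00 Cr = 243.37 Cr
Pension Levy: 7.9% × 5,543.00 Cr = 437.90 Cr
Unemployment Insurance: 1.6% × 5,543.00 Cr = 88.69 Cr
Long-Term Care Levy: 2.93% × 5,543.00 Cr = 162.41 Cr
Total: 243.37 Cr + 437.90 Cr + 88.69 Cr + 162.41 Cr = 932.37 Cr

932.37 Cr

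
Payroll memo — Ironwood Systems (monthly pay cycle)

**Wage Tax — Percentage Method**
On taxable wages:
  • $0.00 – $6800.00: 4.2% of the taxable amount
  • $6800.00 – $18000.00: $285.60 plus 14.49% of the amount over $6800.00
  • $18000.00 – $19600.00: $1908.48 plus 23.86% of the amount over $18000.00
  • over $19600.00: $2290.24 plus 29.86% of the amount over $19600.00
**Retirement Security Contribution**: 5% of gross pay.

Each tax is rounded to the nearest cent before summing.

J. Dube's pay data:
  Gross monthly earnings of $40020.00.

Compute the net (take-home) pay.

$29631.35

Wage Tax: taxable = $40020.00
  $2290.24 + 29.86% × ($40020.00 − $19600.00) = $2290.24 + 29.86% × $20420.00 = $8387.65
Retirement Security Contribution: 5% × $40020.00 = $2001.00
Total withheld: $8387.65 + $2001.00 = $10388.65
Net pay: $40020.00 − $10388.65 = $29631.35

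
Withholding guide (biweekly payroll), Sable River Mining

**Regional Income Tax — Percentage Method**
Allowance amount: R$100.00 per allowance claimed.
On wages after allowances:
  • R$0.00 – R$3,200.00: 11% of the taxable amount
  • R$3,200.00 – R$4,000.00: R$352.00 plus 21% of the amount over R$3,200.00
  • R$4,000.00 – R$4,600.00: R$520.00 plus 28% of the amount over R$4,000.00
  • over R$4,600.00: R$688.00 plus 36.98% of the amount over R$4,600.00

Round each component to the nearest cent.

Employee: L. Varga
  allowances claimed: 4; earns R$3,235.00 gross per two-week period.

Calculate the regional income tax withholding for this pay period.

Regional Income Tax: taxable = R$3,235.00 − 4×R$100.00 = R$2,835.00
  11% × R$2,835.00 = R$311.85

R$311.85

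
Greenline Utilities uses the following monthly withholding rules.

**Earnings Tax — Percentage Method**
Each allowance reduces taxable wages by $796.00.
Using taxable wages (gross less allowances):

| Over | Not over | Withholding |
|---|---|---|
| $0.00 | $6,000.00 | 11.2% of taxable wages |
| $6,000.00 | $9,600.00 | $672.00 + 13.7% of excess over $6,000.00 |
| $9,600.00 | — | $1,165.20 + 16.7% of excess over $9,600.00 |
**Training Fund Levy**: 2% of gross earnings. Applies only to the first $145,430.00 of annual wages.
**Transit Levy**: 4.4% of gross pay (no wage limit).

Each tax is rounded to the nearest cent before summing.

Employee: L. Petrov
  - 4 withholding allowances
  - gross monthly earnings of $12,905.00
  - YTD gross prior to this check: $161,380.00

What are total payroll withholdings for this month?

$1,753.23

Earnings Tax: taxable = $12,905.00 − 4×$796.00 = $9,721.00
  $1,165.20 + 16.7% × ($9,721.00 − $9,600.00) = $1,165.20 + 16.7% × $121.00 = $1,185.41
Training Fund Levy: YTD $161,380.00 ≥ cap $145,430.00 → $0.00
Transit Levy: 4.4% × $12,905.00 = $567.82
Total: $1,185.41 + $0.00 + $567.82 = $1,753.23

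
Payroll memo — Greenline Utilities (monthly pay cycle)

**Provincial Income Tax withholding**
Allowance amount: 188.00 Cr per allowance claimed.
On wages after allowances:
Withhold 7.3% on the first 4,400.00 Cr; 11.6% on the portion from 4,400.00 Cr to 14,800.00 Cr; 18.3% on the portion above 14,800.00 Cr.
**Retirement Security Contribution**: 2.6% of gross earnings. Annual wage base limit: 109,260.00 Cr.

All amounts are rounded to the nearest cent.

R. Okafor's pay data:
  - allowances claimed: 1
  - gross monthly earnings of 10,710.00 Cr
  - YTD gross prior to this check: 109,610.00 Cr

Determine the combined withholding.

1,031.35 Cr

Provincial Income Tax: taxable = 10,710.00 Cr − 1×188.00 Cr = 10,522.00 Cr
  321.20 Cr + 11.6% × (10,522.00 Cr − 4,400.00 Cr) = 321.20 Cr + 11.6% × 6,122.00 Cr = 1,031.35 Cr
Retirement Security Contribution: YTD 109,610.00 Cr ≥ cap 109,260.00 Cr → 0.00 Cr
Total: 1,031.35 Cr + 0.00 Cr = 1,031.35 Cr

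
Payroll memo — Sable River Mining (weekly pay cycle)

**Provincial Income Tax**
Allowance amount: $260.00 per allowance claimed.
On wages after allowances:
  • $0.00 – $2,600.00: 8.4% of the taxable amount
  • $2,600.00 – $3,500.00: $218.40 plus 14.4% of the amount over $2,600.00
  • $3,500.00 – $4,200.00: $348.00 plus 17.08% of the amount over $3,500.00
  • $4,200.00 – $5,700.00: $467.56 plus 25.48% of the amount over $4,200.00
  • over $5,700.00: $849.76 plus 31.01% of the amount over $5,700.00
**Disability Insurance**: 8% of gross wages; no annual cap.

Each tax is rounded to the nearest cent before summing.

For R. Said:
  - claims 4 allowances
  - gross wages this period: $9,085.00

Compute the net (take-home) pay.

$6,781.26

Provincial Income Tax: taxable = $9,085.00 − 4×$260.00 = $8,045.00
  $849.76 + 31.01% × ($8,045.00 − $5,700.00) = $849.76 + 31.01% × $2,345.00 = $1,576.94
Disability Insurance: 8% × $9,085.00 = $726.80
Total withheld: $1,576.94 + $726.80 = $2,303.74
Net pay: $9,085.00 − $2,303.74 = $6,781.26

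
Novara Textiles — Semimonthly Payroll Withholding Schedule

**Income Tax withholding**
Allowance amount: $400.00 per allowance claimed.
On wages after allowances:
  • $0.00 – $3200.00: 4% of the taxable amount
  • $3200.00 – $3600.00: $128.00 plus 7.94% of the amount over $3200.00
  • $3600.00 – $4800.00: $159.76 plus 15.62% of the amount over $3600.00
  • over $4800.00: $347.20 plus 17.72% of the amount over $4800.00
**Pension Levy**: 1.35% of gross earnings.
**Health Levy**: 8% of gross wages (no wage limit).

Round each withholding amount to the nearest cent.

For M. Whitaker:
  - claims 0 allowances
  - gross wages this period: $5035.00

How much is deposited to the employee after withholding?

Income Tax: taxable = $5035.00
  $347.20 + 17.72% × ($5035.00 − $4800.00) = $347.20 + 17.72% × $235.00 = $388.84
Pension Levy: 1.35% × $5035.00 = $67.97
Health Levy: 8% × $5035.00 = $402.80
Total withheld: $388.84 + $67.97 + $402.80 = $859.61
Net pay: $5035.00 − $859.61 = $4175.39

$4175.39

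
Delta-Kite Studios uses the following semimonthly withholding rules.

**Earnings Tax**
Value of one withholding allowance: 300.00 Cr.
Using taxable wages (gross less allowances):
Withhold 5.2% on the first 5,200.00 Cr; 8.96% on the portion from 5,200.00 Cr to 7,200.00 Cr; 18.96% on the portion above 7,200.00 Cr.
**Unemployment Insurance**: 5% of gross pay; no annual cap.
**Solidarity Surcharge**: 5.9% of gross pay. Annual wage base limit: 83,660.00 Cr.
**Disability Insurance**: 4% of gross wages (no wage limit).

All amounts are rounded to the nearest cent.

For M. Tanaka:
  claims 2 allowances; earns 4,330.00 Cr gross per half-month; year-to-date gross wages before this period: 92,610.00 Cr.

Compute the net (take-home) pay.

3,746.34 Cr

Earnings Tax: taxable = 4,330.00 Cr − 2×300.00 Cr = 3,730.00 Cr
  5.2% × 3,730.00 Cr = 193.96 Cr
Unemployment Insurance: 5% × 4,330.00 Cr = 216.50 Cr
Solidarity Surcharge: YTD 92,610.00 Cr ≥ cap 83,660.00 Cr → 0.00 Cr
Disability Insurance: 4% × 4,330.00 Cr = 173.20 Cr
Total withheld: 193.96 Cr + 216.50 Cr + 0.00 Cr + 173.20 Cr = 583.66 Cr
Net pay: 4,330.00 Cr − 583.66 Cr = 3,746.34 Cr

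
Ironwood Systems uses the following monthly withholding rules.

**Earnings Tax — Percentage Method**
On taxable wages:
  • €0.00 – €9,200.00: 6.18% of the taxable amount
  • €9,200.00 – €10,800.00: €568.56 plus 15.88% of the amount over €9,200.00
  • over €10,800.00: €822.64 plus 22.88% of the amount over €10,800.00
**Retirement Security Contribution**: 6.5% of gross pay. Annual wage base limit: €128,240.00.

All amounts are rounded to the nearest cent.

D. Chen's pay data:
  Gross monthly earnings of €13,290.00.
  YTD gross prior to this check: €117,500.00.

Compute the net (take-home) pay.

Earnings Tax: taxable = €13,290.00
  €822.64 + 22.88% × (€13,290.00 − €10,800.00) = €822.64 + 22.88% × €2,490.00 = €1,392.35
Retirement Security Contribution: cap €128,240.00 − YTD €117,500.00 = €10,740.00 subject; 6.5% × €10,740.00 = €698.10
Total withheld: €1,392.35 + €698.10 = €2,090.45
Net pay: €13,290.00 − €2,090.45 = €11,199.55

€11,199.55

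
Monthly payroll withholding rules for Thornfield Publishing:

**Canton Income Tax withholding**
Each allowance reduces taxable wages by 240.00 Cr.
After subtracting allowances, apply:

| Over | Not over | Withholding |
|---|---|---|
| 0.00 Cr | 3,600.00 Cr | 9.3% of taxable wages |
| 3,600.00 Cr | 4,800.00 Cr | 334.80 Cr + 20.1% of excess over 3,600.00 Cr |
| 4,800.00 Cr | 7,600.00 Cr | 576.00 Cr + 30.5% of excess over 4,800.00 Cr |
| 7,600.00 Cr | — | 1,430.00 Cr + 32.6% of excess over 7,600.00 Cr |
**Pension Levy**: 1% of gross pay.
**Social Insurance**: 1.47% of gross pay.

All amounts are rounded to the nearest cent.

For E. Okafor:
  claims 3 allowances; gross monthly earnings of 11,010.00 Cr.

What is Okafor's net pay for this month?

8,431.11 Cr

Canton Income Tax: taxable = 11,010.00 Cr − 3×240.00 Cr = 10,290.00 Cr
  1,430.00 Cr + 32.6% × (10,290.00 Cr − 7,600.00 Cr) = 1,430.00 Cr + 32.6% × 2,690.00 Cr = 2,306.94 Cr
Pension Levy: 1% × 11,010.00 Cr = 110.10 Cr
Social Insurance: 1.47% × 11,010.00 Cr = 161.85 Cr
Total withheld: 2,306.94 Cr + 110.10 Cr + 161.85 Cr = 2,578.89 Cr
Net pay: 11,010.00 Cr − 2,578.89 Cr = 8,431.11 Cr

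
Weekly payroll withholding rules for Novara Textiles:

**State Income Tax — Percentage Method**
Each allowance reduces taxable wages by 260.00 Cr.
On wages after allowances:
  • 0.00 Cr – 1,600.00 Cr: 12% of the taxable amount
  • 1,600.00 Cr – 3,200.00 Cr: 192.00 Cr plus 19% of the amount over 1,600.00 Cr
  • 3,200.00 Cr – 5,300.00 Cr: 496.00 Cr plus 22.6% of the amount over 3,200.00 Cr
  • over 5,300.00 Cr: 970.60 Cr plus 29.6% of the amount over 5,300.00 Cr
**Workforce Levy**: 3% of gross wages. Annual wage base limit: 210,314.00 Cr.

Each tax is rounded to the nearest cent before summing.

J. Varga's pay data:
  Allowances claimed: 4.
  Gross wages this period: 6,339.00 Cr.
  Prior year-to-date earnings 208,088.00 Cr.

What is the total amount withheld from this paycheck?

State Income Tax: taxable = 6,339.00 Cr − 4×260.00 Cr = 5,299.00 Cr
  496.00 Cr + 22.6% × (5,299.00 Cr − 3,200.00 Cr) = 496.00 Cr + 22.6% × 2,099.00 Cr = 970.37 Cr
Workforce Levy: cap 210,314.00 Cr − YTD 208,088.00 Cr = 2,226.00 Cr subject; 3% × 2,226.00 Cr = 66.78 Cr
Total: 970.37 Cr + 66.78 Cr = 1,037.15 Cr

1,037.15 Cr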